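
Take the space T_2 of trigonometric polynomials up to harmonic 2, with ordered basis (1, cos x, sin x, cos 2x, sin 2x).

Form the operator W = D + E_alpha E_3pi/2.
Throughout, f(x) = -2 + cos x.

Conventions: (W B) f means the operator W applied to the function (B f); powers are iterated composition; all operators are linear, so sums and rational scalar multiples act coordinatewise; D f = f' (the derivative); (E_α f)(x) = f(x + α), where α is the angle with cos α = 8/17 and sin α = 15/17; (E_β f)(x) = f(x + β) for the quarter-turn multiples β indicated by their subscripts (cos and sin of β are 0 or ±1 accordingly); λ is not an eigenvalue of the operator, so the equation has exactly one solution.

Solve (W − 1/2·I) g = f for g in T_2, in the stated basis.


write g with unknown coordinates in the stated basis and equate coefficients in (W − 1/2·I) g = f
solving from the highest basis element down gives g = -4 + (26/29)cos x + (36/29)sin x
check: W g = -4 + (42/29)cos x + (18/29)sin x
so W g − 1/2·g = -2 + cos x = f ✓

the result is g(x) = -4 + (26/29)cos x + (36/29)sin x


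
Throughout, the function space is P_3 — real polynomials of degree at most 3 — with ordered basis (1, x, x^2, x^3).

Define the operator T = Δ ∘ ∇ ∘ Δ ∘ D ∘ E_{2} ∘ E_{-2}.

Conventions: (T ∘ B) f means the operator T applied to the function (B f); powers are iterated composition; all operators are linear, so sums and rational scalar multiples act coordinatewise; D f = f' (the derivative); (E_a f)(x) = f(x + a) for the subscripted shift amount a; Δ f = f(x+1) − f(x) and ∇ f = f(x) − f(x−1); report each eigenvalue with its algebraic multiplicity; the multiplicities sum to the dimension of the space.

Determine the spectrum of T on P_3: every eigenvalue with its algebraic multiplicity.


image of 1: 0
image of x: 0
image of x^2: 0
image of x^3: 0
the matrix is upper triangular; its diagonal is (0, 0, 0, 0)
for a triangular matrix the eigenvalues are the diagonal entries, with algebraic multiplicity their repetition count

λ = 0 (multiplicity 4)


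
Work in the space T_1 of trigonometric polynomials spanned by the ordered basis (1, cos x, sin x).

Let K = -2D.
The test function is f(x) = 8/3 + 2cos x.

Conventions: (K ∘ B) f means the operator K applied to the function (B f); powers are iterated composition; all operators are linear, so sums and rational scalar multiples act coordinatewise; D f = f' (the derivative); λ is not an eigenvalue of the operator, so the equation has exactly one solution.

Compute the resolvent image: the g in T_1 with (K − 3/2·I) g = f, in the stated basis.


write g with unknown coordinates in the stated basis and equate coefficients in (K − 3/2·I) g = f
solving from the highest basis element down gives g = -16/9 - (12/25)cos x - (16/25)sin x
check: K g = (32/25)cos x - (24/25)sin x
so K g − 3/2·g = 8/3 + 2cos x = f ✓

the result is g(x) = -16/9 - (12/25)cos x - (16/25)sin x


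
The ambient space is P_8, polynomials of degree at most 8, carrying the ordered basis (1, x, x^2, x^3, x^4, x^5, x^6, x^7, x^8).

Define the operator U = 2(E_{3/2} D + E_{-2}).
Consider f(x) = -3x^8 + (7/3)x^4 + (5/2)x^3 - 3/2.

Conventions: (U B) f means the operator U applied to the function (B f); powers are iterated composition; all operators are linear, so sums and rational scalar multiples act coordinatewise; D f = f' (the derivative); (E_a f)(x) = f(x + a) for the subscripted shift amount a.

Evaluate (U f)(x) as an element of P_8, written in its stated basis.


D f = -24x^7 + (28/3)x^3 + (15/2)x^2
E_{3/2} D f = -24x^7 - 252x^6 - 1134x^5 - 2835x^4 - (25459/6)x^3 - (15111/4)x^2 - (14625/8)x - 5787/16
E_{-2} f = -3x^8 + 48x^7 - 336x^6 + 1344x^5 - (10073/3)x^4 + (32159/6)x^3 - 5335x^2 + (9082/3)x - 4513/6
(E_{3/2} D + E_{-2}) f = -3x^8 + 24x^7 - 588x^6 + 210x^5 - (18578/3)x^4 + (3350/3)x^3 - (36451/4)x^2 + (28781/24)x - 53465/48
(2(E_{3/2} D + E_{-2})) f = -6x^8 + 48x^7 - 1176x^6 + 420x^5 - (37156/3)x^4 + (6700/3)x^3 - (36451/2)x^2 + (28781/12)x - 53465/24

the result is g(x) = -6x^8 + 48x^7 - 1176x^6 + 420x^5 - (37156/3)x^4 + (6700/3)x^3 - (36451/2)x^2 + (28781/12)x - 53465/24


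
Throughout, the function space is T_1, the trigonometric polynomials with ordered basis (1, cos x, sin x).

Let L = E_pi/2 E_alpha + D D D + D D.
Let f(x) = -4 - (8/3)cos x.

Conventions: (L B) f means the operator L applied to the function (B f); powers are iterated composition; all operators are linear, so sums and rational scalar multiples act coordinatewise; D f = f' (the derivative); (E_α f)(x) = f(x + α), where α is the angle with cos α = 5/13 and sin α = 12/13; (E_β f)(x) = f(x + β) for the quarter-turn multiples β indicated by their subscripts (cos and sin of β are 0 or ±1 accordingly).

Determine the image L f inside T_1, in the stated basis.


the result is g(x) = -4 + (200/39)cos x - (64/39)sin x

E_alpha f = -4 - (40/39)cos x + (32/13)sin x
E_pi/2 E_alpha f = -4 + (32/13)cos x + (40/39)sin x
D f = (8/3)sin x
D D f = (8/3)cos x
D D D f = -(8/3)sin x
D f = (8/3)sin x
D D f = (8/3)cos x
(E_pi/2 E_alpha + D D D + D D) f = -4 + (200/39)cos x - (64/39)sin x


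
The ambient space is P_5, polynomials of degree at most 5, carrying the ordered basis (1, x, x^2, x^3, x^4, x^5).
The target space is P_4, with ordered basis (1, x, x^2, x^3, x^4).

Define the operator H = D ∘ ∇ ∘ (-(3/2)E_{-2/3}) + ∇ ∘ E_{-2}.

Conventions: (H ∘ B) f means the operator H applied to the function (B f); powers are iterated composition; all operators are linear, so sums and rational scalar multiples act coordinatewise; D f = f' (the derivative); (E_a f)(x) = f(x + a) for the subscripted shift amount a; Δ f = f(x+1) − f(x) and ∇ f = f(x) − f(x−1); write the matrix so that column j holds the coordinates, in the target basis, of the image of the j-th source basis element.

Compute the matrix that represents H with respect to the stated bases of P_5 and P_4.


the matrix is [[0, 1, -8, 59/2, -91, 4813/18]; [0, 0, 2, -24, 118, -455]; [0, 0, 0, 3, -48, 295]; [0, 0, 0, 0, 4, -80]; [0, 0, 0, 0, 0, 5]] (rows listed top to bottom)

image of 1: 0
image of x: 1
image of x^2: 2x - 8
image of x^3: 3x^2 - 24x + 59/2
image of x^4: 4x^3 - 48x^2 + 118x - 91
image of x^5: 5x^4 - 80x^3 + 295x^2 - 455x + 4813/18
each image's coordinates form column j of the matrix


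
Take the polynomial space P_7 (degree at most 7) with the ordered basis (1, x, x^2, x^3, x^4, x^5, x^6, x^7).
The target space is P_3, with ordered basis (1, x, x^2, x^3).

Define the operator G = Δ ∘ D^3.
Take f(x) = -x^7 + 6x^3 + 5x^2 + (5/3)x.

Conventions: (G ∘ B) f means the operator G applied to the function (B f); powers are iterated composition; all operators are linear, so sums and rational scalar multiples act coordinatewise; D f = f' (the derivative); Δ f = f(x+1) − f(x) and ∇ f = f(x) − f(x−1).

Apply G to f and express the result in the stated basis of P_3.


the image equals g(x) = -840x^3 - 1260x^2 - 840x - 210

D f = -7x^6 + 18x^2 + 10x + 5/3
D D f = -42x^5 + 36x + 10
D D D f = -210x^4 + 36
Δ D^3 f = -840x^3 - 1260x^2 - 840x - 210


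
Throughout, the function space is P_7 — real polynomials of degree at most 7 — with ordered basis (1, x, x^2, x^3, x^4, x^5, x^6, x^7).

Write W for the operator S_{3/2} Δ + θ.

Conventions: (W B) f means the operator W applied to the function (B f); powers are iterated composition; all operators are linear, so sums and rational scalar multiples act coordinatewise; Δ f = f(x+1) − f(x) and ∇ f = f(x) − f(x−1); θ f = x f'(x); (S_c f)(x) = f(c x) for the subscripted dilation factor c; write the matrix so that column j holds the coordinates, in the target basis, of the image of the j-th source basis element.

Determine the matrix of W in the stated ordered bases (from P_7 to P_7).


image of 1: 0
image of x: x + 1
image of x^2: 2x^2 + 3x + 1
image of x^3: 3x^3 + (27/4)x^2 + (9/2)x + 1
image of x^4: 4x^4 + (27/2)x^3 + (27/2)x^2 + 6x + 1
image of x^5: 5x^5 + (405/16)x^4 + (135/4)x^3 + (45/2)x^2 + (15/2)x + 1
image of x^6: 6x^6 + (729/16)x^5 + (1215/16)x^4 + (135/2)x^3 + (135/4)x^2 + 9x + 1
image of x^7: 7x^7 + (5103/64)x^6 + (5103/32)x^5 + (2835/16)x^4 + (945/8)x^3 + (189/4)x^2 + (21/2)x + 1
each image's coordinates form column j of the matrix

the matrix is [[0, 1, 1, 1, 1, 1, 1, 1]; [0, 1, 3, 9/2, 6, 15/2, 9, 21/2]; [0, 0, 2, 27/4, 27/2, 45/2, 135/4, 189/4]; [0, 0, 0, 3, 27/2, 135/4, 135/2, 945/8]; [0, 0, 0, 0, 4, 405/16, 1215/16, 2835/16]; [0, 0, 0, 0, 0, 5, 729/16, 5103/32]; [0, 0, 0, 0, 0, 0, 6, 5103/64]; [0, 0, 0, 0, 0, 0, 0, 7]] (rows listed top to bottom)


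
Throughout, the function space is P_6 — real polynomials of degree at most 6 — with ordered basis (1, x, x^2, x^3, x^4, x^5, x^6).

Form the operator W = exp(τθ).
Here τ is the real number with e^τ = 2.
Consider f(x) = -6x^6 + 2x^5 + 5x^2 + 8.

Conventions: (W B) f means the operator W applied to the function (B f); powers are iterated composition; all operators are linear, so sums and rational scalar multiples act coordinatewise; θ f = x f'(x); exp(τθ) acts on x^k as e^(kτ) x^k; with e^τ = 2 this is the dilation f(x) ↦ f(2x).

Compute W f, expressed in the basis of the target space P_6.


the image equals g(x) = -384x^6 + 64x^5 + 20x^2 + 8

exp(τθ) x^k = e^(kτ) x^k; with e^τ = 2 this sends x^k to 2^k x^k
x^2 ↦ 4 x^2
x^5 ↦ 32 x^5
x^6 ↦ 64 x^6
applying this coordinatewise to f: exp(τθ) f = -384x^6 + 64x^5 + 20x^2 + 8


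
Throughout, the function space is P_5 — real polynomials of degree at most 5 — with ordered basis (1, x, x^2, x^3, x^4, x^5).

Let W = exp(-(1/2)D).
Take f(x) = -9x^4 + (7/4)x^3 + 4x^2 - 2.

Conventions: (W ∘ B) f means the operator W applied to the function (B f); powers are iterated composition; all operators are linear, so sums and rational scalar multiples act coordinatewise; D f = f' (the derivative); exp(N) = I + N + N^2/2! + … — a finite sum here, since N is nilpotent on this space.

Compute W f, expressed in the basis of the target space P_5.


order-1 term: 18x^3 - (21/8)x^2 - 4x
order-2 term: -(27/2)x^2 + (21/16)x + 1
order-3 term: (9/2)x - 7/32
order-4 term: -9/16
the series for exp(-(1/2)D) f terminates at order 4
exp(-(1/2)D) f = -9x^4 + (79/4)x^3 - (97/8)x^2 + (29/16)x - 57/32

the image equals g(x) = -9x^4 + (79/4)x^3 - (97/8)x^2 + (29/16)x - 57/32


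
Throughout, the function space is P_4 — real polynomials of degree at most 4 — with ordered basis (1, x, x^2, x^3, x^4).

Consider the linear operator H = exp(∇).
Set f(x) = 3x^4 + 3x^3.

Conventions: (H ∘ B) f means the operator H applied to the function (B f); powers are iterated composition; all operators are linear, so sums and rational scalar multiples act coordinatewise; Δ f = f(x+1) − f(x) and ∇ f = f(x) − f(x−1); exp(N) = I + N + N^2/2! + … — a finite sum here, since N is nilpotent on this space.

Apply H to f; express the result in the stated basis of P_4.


order-1 term: 12x^3 - 9x^2 + 3x
order-2 term: 18x^2 - 27x + 12
order-3 term: 12x - 15
order-4 term: 3
the series for exp(∇) f terminates at order 4
exp(∇) f = 3x^4 + 15x^3 + 9x^2 - 12x

the result is g(x) = 3x^4 + 15x^3 + 9x^2 - 12x


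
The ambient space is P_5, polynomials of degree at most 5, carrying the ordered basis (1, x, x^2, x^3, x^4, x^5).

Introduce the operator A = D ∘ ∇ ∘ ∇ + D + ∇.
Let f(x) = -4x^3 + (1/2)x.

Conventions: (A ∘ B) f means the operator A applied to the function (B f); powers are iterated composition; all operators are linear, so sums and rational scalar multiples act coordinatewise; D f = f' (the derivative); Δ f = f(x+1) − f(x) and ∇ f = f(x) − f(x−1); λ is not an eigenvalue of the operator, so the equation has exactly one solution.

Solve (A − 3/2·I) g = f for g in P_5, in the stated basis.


write g with unknown coordinates in the stated basis and equate coefficients in (A − 3/2·I) g = f
solving from the highest basis element down gives g = (8/3)x^3 + (32/3)x^2 + (205/9)x + 964/27
check: A g = 16x^2 + (104/3)x + 482/9
so A g − 3/2·g = -4x^3 + (1/2)x = f ✓

the image equals g(x) = (8/3)x^3 + (32/3)x^2 + (205/9)x + 964/27


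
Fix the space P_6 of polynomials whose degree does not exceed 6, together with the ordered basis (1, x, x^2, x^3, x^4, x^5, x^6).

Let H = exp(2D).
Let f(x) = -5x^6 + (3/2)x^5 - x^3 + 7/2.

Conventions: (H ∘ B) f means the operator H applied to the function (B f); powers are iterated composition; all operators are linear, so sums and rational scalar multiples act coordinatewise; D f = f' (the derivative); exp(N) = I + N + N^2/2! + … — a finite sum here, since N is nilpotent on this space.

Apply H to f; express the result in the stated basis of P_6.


order-1 term: -60x^5 + 15x^4 - 6x^2
order-2 term: -300x^4 + 60x^3 - 12x
order-3 term: -800x^3 + 120x^2 - 8
order-4 term: -1200x^2 + 120x
order-5 term: -960x + 48
order-6 term: -320
the series for exp(2D) f terminates at order 6
exp(2D) f = -5x^6 - (117/2)x^5 - 285x^4 - 741x^3 - 1086x^2 - 852x - 553/2

the image equals g(x) = -5x^6 - (117/2)x^5 - 285x^4 - 741x^3 - 1086x^2 - 852x - 553/2


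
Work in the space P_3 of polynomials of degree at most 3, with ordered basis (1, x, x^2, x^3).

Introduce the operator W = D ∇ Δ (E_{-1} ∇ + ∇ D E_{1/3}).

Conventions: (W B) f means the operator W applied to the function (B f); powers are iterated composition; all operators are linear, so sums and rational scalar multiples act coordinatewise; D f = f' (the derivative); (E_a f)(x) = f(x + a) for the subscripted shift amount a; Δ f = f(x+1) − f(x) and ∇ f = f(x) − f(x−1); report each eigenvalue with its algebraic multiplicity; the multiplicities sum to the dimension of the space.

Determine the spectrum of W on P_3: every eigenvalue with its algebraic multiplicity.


λ = 0 (multiplicity 4)

image of 1: 0
image of x: 0
image of x^2: 0
image of x^3: 0
the matrix is upper triangular; its diagonal is (0, 0, 0, 0)
for a triangular matrix the eigenvalues are the diagonal entries, with algebraic multiplicity their repetition count


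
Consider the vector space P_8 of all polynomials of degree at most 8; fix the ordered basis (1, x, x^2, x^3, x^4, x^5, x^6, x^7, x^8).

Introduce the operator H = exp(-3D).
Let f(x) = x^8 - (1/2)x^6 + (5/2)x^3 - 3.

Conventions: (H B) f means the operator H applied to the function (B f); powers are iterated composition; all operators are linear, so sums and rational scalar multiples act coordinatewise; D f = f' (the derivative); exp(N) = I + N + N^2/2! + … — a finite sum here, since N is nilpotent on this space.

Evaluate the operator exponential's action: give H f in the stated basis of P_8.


the result is g(x) = x^8 - 24x^7 + (503/2)x^6 - 1503x^5 + (11205/2)x^4 - (26671/2)x^3 + 19782x^2 - (33399/2)x + 6126

order-1 term: -24x^7 + 9x^5 - (45/2)x^2
order-2 term: 252x^6 - (135/2)x^4 + (135/2)x
order-3 term: -1512x^5 + 270x^3 - 135/2
order-4 term: 5670x^4 - (1215/2)x^2
order-5 term: -13608x^3 + 729x
order-6 term: 20412x^2 - 729/2
order-7 term: -17496x
order-8 term: 6561
the series for exp(-3D) f terminates at order 8
exp(-3D) f = x^8 - 24x^7 + (503/2)x^6 - 1503x^5 + (11205/2)x^4 - (26671/2)x^3 + 19782x^2 - (33399/2)x + 6126


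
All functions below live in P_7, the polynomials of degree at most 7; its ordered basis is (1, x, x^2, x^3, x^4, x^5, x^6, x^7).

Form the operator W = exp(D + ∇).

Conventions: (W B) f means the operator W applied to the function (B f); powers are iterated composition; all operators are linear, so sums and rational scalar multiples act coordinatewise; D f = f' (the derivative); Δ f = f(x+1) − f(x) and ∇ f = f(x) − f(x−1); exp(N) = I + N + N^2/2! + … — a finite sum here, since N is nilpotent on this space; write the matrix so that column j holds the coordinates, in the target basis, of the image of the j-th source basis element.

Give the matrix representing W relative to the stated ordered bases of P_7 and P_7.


the matrix is [[1, 2, 3, 3, 2, 3, 5, -4]; [0, 1, 4, 9, 12, 10, 18, 35]; [0, 0, 1, 6, 18, 30, 30, 63]; [0, 0, 0, 1, 8, 30, 60, 70]; [0, 0, 0, 0, 1, 10, 45, 105]; [0, 0, 0, 0, 0, 1, 12, 63]; [0, 0, 0, 0, 0, 0, 1, 14]; [0, 0, 0, 0, 0, 0, 0, 1]] (rows listed top to bottom)

image of 1: 1
image of x: x + 2
image of x^2: x^2 + 4x + 3
image of x^3: x^3 + 6x^2 + 9x + 3
image of x^4: x^4 + 8x^3 + 18x^2 + 12x + 2
image of x^5: x^5 + 10x^4 + 30x^3 + 30x^2 + 10x + 3
image of x^6: x^6 + 12x^5 + 45x^4 + 60x^3 + 30x^2 + 18x + 5
image of x^7: x^7 + 14x^6 + 63x^5 + 105x^4 + 70x^3 + 63x^2 + 35x - 4
each image's coordinates form column j of the matrix


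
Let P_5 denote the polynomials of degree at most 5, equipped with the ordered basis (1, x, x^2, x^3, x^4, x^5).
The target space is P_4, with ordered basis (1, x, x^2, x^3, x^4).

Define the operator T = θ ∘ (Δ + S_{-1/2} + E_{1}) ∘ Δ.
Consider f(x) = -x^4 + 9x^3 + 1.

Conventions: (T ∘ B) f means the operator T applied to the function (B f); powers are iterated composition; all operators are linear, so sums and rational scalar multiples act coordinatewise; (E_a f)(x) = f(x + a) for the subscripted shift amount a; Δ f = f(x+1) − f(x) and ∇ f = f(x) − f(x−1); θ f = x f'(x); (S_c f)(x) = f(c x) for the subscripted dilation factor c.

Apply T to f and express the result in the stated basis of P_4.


Δ f = -4x^3 + 21x^2 + 23x + 8
Δ Δ f = -12x^2 + 30x + 40
S_{-1/2} Δ f = (1/2)x^3 + (21/4)x^2 - (23/2)x + 8
E_{1} Δ f = -4x^3 + 9x^2 + 53x + 48
(Δ + S_{-1/2} + E_{1}) Δ f = -(7/2)x^3 + (9/4)x^2 + (143/2)x + 96
θ (Δ + S_{-1/2} + E_{1}) Δ f = -(21/2)x^3 + (9/2)x^2 + (143/2)x

the result is g(x) = -(21/2)x^3 + (9/2)x^2 + (143/2)x


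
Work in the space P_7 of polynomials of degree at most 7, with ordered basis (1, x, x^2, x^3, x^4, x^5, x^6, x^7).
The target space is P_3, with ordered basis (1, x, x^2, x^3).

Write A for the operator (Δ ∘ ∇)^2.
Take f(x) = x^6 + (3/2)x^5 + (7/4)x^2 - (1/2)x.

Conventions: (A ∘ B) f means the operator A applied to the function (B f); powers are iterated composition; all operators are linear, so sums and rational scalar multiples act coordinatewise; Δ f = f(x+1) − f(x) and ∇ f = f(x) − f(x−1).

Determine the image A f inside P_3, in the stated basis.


the image equals g(x) = 360x^2 + 180x + 120

∇ f = 6x^5 - (15/2)x^4 + 5x^3 + 2x - 7/4
Δ ∇ f = 30x^4 + 30x^3 + 30x^2 + 15x + 11/2
∇ (Δ ∘ ∇) f = 120x^3 - 90x^2 + 90x - 15
Δ ∇ (Δ ∘ ∇) f = 360x^2 + 180x + 120


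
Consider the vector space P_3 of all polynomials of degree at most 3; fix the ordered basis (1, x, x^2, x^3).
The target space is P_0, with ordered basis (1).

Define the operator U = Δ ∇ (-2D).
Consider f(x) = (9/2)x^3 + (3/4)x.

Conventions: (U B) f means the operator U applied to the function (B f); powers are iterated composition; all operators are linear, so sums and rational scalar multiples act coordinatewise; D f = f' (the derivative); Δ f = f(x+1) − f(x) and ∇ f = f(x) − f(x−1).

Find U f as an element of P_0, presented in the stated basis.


the result is g(x) = -54

D f = (27/2)x^2 + 3/4
(-2D) f = -27x^2 - 3/2
∇ (-2D) f = -54x + 27
Δ ∇ (-2D) f = -54


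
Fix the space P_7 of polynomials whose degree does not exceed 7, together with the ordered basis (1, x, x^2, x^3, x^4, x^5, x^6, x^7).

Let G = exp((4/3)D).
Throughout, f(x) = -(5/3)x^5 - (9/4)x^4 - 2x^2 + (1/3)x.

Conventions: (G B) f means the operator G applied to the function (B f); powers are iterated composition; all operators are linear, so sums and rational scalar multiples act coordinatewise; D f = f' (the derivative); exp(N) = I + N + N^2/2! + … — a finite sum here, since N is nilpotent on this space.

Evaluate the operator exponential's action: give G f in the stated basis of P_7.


order-1 term: -(100/9)x^4 - 12x^3 - (16/3)x + 4/9
order-2 term: -(800/27)x^3 - 24x^2 - 32/9
order-3 term: -(3200/81)x^2 - (64/3)x
order-4 term: -(6400/243)x - 64/9
order-5 term: -5120/729
the series for exp((4/3)D) f terminates at order 5
exp((4/3)D) f = -(5/3)x^5 - (481/36)x^4 - (1124/27)x^3 - (5306/81)x^2 - (12799/243)x - 12572/729

the image equals g(x) = -(5/3)x^5 - (481/36)x^4 - (1124/27)x^3 - (5306/81)x^2 - (12799/243)x - 12572/729


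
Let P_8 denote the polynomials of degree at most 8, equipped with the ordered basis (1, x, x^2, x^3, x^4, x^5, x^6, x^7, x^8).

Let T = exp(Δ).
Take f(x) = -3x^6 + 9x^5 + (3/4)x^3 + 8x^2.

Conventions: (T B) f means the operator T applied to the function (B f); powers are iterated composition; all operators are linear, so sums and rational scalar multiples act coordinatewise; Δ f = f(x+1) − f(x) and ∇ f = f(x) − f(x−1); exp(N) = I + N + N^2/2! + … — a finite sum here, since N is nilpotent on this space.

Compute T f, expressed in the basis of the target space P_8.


the image equals g(x) = -3x^6 - 9x^5 - 45x^4 - (477/4)x^3 - (859/4)x^2 - (481/2)x - 485/4

order-1 term: -18x^5 + 30x^3 + (189/4)x^2 + (181/4)x + 59/4
order-2 term: -45x^4 - 90x^3 - 45x^2 + (189/4)x + 209/4
order-3 term: -60x^3 - 180x^2 - 180x - 177/4
order-4 term: -45x^2 - 135x - 105
order-5 term: -18x - 36
order-6 term: -3
the series for exp(Δ) f terminates at order 6
exp(Δ) f = -3x^6 - 9x^5 - 45x^4 - (477/4)x^3 - (859/4)x^2 - (481/2)x - 485/4


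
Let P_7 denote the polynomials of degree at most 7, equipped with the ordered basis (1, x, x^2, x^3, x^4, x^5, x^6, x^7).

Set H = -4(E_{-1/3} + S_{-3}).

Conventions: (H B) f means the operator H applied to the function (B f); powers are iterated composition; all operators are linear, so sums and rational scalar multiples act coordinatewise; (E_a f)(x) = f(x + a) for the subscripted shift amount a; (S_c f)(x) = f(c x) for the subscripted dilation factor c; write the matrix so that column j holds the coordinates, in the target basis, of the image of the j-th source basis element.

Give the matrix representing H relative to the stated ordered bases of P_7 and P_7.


the matrix is [[-8, 4/3, -4/9, 4/27, -4/81, 4/243, -4/729, 4/2187]; [0, 8, 8/3, -4/3, 16/27, -20/81, 8/81, -28/729]; [0, 0, -40, 4, -8/3, 40/27, -20/27, 28/81]; [0, 0, 0, 104, 16/3, -40/9, 80/27, -140/81]; [0, 0, 0, 0, -328, 20/3, -20/3, 140/27]; [0, 0, 0, 0, 0, 968, 8, -28/3]; [0, 0, 0, 0, 0, 0, -2920, 28/3]; [0, 0, 0, 0, 0, 0, 0, 8744]] (rows listed top to bottom)

image of 1: -8
image of x: 8x + 4/3
image of x^2: -40x^2 + (8/3)x - 4/9
image of x^3: 104x^3 + 4x^2 - (4/3)x + 4/27
image of x^4: -328x^4 + (16/3)x^3 - (8/3)x^2 + (16/27)x - 4/81
image of x^5: 968x^5 + (20/3)x^4 - (40/9)x^3 + (40/27)x^2 - (20/81)x + 4/243
image of x^6: -2920x^6 + 8x^5 - (20/3)x^4 + (80/27)x^3 - (20/27)x^2 + (8/81)x - 4/729
image of x^7: 8744x^7 + (28/3)x^6 - (28/3)x^5 + (140/27)x^4 - (140/81)x^3 + (28/81)x^2 - (28/729)x + 4/2187
each image's coordinates form column j of the matrix


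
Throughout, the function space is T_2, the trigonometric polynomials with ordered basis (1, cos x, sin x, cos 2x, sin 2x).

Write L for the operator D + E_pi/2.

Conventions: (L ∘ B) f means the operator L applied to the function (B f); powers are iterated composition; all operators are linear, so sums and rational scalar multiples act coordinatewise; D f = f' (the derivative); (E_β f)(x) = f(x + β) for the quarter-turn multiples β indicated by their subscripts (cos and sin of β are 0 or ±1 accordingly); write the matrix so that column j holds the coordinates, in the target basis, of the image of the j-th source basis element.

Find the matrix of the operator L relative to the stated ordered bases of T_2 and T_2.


the matrix is [[1, 0, 0, 0, 0]; [0, 0, 2, 0, 0]; [0, -2, 0, 0, 0]; [0, 0, 0, -1, 2]; [0, 0, 0, -2, -1]] (rows listed top to bottom)

image of 1: 1
image of cos x: -2sin x
image of sin x: 2cos x
image of cos 2x: -cos 2x - 2sin 2x
image of sin 2x: 2cos 2x - sin 2x
each image's coordinates form column j of the matrix


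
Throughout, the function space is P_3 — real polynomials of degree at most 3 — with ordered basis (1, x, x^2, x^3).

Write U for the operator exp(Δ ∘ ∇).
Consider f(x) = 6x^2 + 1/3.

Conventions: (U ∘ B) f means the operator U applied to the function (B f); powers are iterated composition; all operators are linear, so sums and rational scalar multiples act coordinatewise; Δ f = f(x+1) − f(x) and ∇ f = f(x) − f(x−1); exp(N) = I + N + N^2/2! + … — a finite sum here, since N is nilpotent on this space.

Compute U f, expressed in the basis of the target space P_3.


the image equals g(x) = 6x^2 + 37/3

order-1 term: 12
the series for exp(Δ ∘ ∇) f terminates at order 1
exp(Δ ∘ ∇) f = 6x^2 + 37/3


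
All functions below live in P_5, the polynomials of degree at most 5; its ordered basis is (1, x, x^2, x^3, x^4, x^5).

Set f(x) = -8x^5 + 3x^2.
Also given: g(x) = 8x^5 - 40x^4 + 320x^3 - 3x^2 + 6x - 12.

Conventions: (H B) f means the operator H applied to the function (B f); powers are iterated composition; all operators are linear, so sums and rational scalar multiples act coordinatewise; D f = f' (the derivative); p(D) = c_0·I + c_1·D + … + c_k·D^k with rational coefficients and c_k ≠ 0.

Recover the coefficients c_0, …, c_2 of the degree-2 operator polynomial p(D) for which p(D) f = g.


D^0 f = -8x^5 + 3x^2
D^1 f = -40x^4 + 6x
D^2 f = -160x^3 + 6
matching coefficients of g against c_0 f + c_1 Df + … from the top degree down determines the c_i
solution: c_0 = -1, c_1 = 1, c_2 = -2

c_0 = -1, c_1 = 1, c_2 = -2


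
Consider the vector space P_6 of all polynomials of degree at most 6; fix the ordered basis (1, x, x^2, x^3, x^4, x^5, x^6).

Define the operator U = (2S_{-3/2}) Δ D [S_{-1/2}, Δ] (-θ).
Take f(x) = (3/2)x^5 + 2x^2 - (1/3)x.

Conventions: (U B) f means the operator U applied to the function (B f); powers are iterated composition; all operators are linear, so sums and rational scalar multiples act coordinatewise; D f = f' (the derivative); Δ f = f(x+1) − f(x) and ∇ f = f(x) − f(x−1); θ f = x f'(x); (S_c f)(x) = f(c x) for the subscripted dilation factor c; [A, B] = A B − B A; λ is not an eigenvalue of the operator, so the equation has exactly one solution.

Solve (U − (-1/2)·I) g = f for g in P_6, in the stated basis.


the image equals g(x) = 3x^5 + (6107/8)x^2 - (2/3)x + 1125/4

write g with unknown coordinates in the stated basis and equate coefficients in (U − (-1/2)·I) g = f
solving from the highest basis element down gives g = 3x^5 + (6107/8)x^2 - (2/3)x + 1125/4
check: U g = -(6075/16)x^2 - 1125/8
so U g − (-1/2)·g = (3/2)x^5 + 2x^2 - (1/3)x = f ✓


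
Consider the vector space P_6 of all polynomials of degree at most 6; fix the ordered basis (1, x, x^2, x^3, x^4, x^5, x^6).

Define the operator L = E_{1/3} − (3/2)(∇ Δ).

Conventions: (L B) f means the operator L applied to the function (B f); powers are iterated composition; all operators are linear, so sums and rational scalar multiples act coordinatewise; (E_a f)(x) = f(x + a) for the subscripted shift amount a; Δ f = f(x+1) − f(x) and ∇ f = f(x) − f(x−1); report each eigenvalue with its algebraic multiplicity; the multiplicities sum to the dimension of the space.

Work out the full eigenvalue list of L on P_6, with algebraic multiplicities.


λ = 1 (multiplicity 7)

image of 1: 1
image of x: x + 1/3
image of x^2: x^2 + (2/3)x - 26/9
image of x^3: x^3 + x^2 - (26/3)x + 1/27
image of x^4: x^4 + (4/3)x^3 - (52/3)x^2 + (4/27)x - 242/81
image of x^5: x^5 + (5/3)x^4 - (260/9)x^3 + (10/27)x^2 - (1210/81)x + 1/243
image of x^6: x^6 + 2x^5 - (130/3)x^4 + (20/27)x^3 - (1210/27)x^2 + (2/81)x - 2186/729
the matrix is upper triangular; its diagonal is (1, 1, 1, 1, 1, 1, 1)
for a triangular matrix the eigenvalues are the diagonal entries, with algebraic multiplicity their repetition count


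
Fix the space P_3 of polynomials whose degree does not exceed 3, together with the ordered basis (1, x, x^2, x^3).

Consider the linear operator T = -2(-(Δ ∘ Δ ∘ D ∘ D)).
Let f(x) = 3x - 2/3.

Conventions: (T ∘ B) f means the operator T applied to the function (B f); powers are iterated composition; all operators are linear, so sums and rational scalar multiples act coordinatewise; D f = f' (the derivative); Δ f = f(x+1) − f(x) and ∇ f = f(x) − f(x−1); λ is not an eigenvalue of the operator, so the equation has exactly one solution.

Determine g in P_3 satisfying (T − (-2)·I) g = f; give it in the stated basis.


the image equals g(x) = (3/2)x - 1/3

write g with unknown coordinates in the stated basis and equate coefficients in (T − (-2)·I) g = f
solving from the highest basis element down gives g = (3/2)x - 1/3
check: T g = 0
so T g − (-2)·g = 3x - 2/3 = f ✓


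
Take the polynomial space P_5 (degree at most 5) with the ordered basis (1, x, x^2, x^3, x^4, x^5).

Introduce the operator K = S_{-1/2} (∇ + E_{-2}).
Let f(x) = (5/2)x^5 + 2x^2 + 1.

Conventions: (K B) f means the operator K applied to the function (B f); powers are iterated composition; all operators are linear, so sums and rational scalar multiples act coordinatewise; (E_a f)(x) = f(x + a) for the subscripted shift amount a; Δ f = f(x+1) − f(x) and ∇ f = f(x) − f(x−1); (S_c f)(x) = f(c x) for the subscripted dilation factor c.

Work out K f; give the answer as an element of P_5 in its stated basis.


the image equals g(x) = -(5/64)x^5 - (25/32)x^4 - (75/8)x^3 - (173/4)x^2 - (367/4)x - 141/2

∇ f = (25/2)x^4 - 25x^3 + 25x^2 - (17/2)x + 1/2
E_{-2} f = (5/2)x^5 - 25x^4 + 100x^3 - 198x^2 + 192x - 71
(∇ + E_{-2}) f = (5/2)x^5 - (25/2)x^4 + 75x^3 - 173x^2 + (367/2)x - 141/2
S_{-1/2} (∇ + E_{-2}) f = -(5/64)x^5 - (25/32)x^4 - (75/8)x^3 - (173/4)x^2 - (367/4)x - 141/2


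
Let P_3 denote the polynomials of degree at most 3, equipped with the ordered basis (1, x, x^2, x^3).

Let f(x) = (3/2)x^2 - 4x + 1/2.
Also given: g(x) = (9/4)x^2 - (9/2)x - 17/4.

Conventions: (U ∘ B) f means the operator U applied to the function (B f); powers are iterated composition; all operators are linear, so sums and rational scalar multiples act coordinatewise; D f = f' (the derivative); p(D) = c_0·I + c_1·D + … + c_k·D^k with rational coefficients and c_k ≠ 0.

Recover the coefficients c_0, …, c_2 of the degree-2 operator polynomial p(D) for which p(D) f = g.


D^0 f = (3/2)x^2 - 4x + 1/2
D^1 f = 3x - 4
D^2 f = 3
matching coefficients of g against c_0 f + c_1 Df + … from the top degree down determines the c_i
solution: c_0 = 3/2, c_1 = 1/2, c_2 = -1

p(D) = (3/2)·I + (1/2)·D − D^2, i.e. c_0 = 3/2, c_1 = 1/2, c_2 = -1


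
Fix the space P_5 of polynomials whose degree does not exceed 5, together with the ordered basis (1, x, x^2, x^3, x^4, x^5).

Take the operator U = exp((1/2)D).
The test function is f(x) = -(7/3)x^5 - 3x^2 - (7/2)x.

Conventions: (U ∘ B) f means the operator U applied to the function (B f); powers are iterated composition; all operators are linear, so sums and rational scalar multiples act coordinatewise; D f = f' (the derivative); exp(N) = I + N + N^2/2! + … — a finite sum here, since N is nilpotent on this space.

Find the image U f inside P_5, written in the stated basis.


order-1 term: -(35/6)x^4 - 3x - 7/4
order-2 term: -(35/6)x^3 - 3/4
order-3 term: -(35/12)x^2
order-4 term: -(35/48)x
order-5 term: -7/96
the series for exp((1/2)D) f terminates at order 5
exp((1/2)D) f = -(7/3)x^5 - (35/6)x^4 - (35/6)x^3 - (71/12)x^2 - (347/48)x - 247/96

g(x) = -(7/3)x^5 - (35/6)x^4 - (35/6)x^3 - (71/12)x^2 - (347/48)x - 247/96


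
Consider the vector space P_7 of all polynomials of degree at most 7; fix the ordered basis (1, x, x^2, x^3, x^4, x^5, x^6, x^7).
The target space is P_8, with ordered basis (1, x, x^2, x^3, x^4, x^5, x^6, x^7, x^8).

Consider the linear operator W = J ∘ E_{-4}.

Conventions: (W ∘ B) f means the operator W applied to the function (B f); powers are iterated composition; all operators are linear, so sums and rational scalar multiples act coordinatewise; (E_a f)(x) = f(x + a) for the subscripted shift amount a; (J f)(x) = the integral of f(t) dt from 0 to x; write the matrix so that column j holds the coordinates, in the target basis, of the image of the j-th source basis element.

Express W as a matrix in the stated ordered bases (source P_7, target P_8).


image of 1: x
image of x: (1/2)x^2 - 4x
image of x^2: (1/3)x^3 - 4x^2 + 16x
image of x^3: (1/4)x^4 - 4x^3 + 24x^2 - 64x
image of x^4: (1/5)x^5 - 4x^4 + 32x^3 - 128x^2 + 256x
image of x^5: (1/6)x^6 - 4x^5 + 40x^4 - (640/3)x^3 + 640x^2 - 1024x
image of x^6: (1/7)x^7 - 4x^6 + 48x^5 - 320x^4 + 1280x^3 - 3072x^2 + 4096x
image of x^7: (1/8)x^8 - 4x^7 + 56x^6 - 448x^5 + 2240x^4 - 7168x^3 + 14336x^2 - 16384x
each image's coordinates form column j of the matrix

the matrix is [[0, 0, 0, 0, 0, 0, 0, 0]; [1, -4, 16, -64, 256, -1024, 4096, -16384]; [0, 1/2, -4, 24, -128, 640, -3072, 14336]; [0, 0, 1/3, -4, 32, -640/3, 1280, -7168]; [0, 0, 0, 1/4, -4, 40, -320, 2240]; [0, 0, 0, 0, 1/5, -4, 48, -448]; [0, 0, 0, 0, 0, 1/6, -4, 56]; [0, 0, 0, 0, 0, 0, 1/7, -4]; [0, 0, 0, 0, 0, 0, 0, 1/8]] (rows listed top to bottom)


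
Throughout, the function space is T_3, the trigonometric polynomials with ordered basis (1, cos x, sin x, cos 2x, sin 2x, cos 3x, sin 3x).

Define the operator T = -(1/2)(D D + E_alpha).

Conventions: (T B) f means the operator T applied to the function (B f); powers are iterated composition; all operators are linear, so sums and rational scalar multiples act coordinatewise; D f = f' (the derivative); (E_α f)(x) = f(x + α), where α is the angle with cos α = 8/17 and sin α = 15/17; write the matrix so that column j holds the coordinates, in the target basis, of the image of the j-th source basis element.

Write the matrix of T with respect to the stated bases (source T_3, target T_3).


image of 1: -1/2
image of cos x: (9/34)cos x + (15/34)sin x
image of sin x: -(15/34)cos x + (9/34)sin x
image of cos 2x: (1317/578)cos 2x + (120/289)sin 2x
image of sin 2x: -(120/289)cos 2x + (1317/578)sin 2x
image of cos 3x: (49105/9826)cos 3x - (495/9826)sin 3x
image of sin 3x: (495/9826)cos 3x + (49105/9826)sin 3x
each image's coordinates form column j of the matrix

the matrix is [[-1/2, 0, 0, 0, 0, 0, 0]; [0, 9/34, -15/34, 0, 0, 0, 0]; [0, 15/34, 9/34, 0, 0, 0, 0]; [0, 0, 0, 1317/578, -120/289, 0, 0]; [0, 0, 0, 120/289, 1317/578, 0, 0]; [0, 0, 0, 0, 0, 49105/9826, 495/9826]; [0, 0, 0, 0, 0, -495/9826, 49105/9826]] (rows listed top to bottom)


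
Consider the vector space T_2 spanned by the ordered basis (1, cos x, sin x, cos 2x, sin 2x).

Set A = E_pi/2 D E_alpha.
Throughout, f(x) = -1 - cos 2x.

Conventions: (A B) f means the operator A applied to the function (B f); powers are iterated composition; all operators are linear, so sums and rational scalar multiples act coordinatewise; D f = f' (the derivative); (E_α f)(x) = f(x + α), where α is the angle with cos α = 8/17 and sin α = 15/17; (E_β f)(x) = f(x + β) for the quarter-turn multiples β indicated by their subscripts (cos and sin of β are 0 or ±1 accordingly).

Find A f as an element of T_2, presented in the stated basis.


g(x) = -(480/289)cos 2x + (322/289)sin 2x

E_alpha f = -1 + (161/289)cos 2x + (240/289)sin 2x
D E_alpha f = (480/289)cos 2x - (322/289)sin 2x
E_pi/2 D E_alpha f = -(480/289)cos 2x + (322/289)sin 2x


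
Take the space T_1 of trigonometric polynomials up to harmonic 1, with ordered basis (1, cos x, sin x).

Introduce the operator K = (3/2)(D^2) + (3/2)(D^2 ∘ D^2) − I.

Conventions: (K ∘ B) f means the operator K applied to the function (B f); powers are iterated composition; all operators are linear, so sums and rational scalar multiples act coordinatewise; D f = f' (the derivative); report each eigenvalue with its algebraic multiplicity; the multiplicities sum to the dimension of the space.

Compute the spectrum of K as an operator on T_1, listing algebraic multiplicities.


image of 1: -1
image of cos x: -cos x
image of sin x: -sin x
the matrix is diagonal; its diagonal is (-1, -1, -1)
for a triangular matrix the eigenvalues are the diagonal entries, with algebraic multiplicity their repetition count

λ = -1 (multiplicity 3)


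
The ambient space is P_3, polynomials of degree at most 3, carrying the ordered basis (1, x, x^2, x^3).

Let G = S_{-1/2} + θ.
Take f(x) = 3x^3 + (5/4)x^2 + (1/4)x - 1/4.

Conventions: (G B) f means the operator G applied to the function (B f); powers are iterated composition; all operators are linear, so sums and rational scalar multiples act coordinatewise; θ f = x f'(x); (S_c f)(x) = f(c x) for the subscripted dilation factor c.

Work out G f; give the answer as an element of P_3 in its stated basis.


g(x) = (69/8)x^3 + (45/16)x^2 + (1/8)x - 1/4

S_{-1/2} f = -(3/8)x^3 + (5/16)x^2 - (1/8)x - 1/4
θ f = 9x^3 + (5/2)x^2 + (1/4)x
(S_{-1/2} + θ) f = (69/8)x^3 + (45/16)x^2 + (1/8)x - 1/4


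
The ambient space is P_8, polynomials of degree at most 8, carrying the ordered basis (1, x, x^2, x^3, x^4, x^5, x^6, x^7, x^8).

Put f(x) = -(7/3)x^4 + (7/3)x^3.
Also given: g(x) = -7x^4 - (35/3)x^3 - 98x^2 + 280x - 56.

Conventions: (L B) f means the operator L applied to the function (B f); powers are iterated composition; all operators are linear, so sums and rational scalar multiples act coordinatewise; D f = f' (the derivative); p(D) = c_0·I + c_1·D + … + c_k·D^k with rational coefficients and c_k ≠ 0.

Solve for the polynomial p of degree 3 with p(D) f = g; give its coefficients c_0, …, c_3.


p(D) = 3·I + 2·D + 4·D^2 − 4·D^3, i.e. c_0 = 3, c_1 = 2, c_2 = 4, c_3 = -4

D^0 f = -(7/3)x^4 + (7/3)x^3
D^1 f = -(28/3)x^3 + 7x^2
D^2 f = -28x^2 + 14x
D^3 f = -56x + 14
matching coefficients of g against c_0 f + c_1 Df + … from the top degree down determines the c_i
solution: c_0 = 3, c_1 = 2, c_2 = 4, c_3 = -4


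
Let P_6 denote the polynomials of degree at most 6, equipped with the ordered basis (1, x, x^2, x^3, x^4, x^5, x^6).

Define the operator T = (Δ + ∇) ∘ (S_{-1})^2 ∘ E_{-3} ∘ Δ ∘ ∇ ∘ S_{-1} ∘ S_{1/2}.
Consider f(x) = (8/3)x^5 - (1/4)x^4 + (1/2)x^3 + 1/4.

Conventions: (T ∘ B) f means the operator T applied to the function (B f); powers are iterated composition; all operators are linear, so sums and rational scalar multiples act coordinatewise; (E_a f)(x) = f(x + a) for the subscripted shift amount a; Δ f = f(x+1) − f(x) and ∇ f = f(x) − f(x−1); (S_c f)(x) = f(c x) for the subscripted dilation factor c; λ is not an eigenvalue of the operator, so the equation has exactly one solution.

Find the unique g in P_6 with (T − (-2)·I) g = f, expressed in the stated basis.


the image equals g(x) = (4/3)x^5 - (1/8)x^4 + (1/4)x^3 + (5/2)x^2 - (237/16)x + 47/2

write g with unknown coordinates in the stated basis and equate coefficients in (T − (-2)·I) g = f
solving from the highest basis element down gives g = (4/3)x^5 - (1/8)x^4 + (1/4)x^3 + (5/2)x^2 - (237/16)x + 47/2
check: T g = -5x^2 + (237/8)x - 187/4
so T g − (-2)·g = (8/3)x^5 - (1/4)x^4 + (1/2)x^3 + 1/4 = f ✓


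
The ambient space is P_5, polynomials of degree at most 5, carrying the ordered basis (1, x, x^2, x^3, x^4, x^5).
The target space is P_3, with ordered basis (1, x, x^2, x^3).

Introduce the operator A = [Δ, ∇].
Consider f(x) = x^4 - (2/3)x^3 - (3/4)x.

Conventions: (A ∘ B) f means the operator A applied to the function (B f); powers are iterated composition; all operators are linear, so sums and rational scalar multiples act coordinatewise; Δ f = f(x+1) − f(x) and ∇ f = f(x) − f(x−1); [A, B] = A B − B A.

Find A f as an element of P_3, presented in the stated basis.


∇ f = 4x^3 - 8x^2 + 6x - 29/12
Δ ∇ f = 12x^2 - 4x + 2
Δ f = 4x^3 + 4x^2 + 2x - 5/12
∇ Δ f = 12x^2 - 4x + 2
[Δ, ∇] f = 0

the image equals g(x) = 0


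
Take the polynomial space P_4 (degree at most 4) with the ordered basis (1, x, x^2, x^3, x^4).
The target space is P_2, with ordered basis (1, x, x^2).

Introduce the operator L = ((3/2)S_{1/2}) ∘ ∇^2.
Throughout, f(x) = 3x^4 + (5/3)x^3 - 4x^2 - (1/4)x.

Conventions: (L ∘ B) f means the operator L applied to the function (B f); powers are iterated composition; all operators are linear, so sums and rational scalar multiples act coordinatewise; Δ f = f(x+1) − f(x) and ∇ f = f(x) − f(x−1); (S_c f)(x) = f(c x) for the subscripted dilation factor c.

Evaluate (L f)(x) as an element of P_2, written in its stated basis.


∇ f = 12x^3 - 13x^2 - x + 29/12
∇ ∇ f = 36x^2 - 62x + 24
S_{1/2} ∇^2 f = 9x^2 - 31x + 24
((3/2)S_{1/2}) ∇^2 f = (27/2)x^2 - (93/2)x + 36

g(x) = (27/2)x^2 - (93/2)x + 36
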